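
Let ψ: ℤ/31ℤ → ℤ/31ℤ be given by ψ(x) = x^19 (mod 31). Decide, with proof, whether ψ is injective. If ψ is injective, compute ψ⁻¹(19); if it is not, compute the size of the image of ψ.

28

Since 31 is prime, the nonzero elements of ℤ/31ℤ form a cyclic group of order 30.
As gcd(19, 30) = 1, raising to the 19th power is a bijection on this group: if a^19 ≡ b^19 then (ab^{−1})^19 = 1, and the only element of order dividing gcd(19, 30) = 1 is 1, so a = b.
With ψ(0) = 0 this makes ψ injective on all of ℤ/31ℤ, hence bijective (finite equal-size domain and codomain). In particular ψ is injective.
Since ψ is injective, we find the preimage of 19. The inverse of x ↦ x^19 on (ℤ/31ℤ)^× is x ↦ x^19, because 19·19 = 361 = 12·30 + 1 ≡ 1 (mod 30) and x^{30} = 1 for x ≠ 0 (Fermat). So ψ⁻¹(19) = 19^19 mod 31.
Repeated squaring mod 31: 19^1 ≡ 19, 19^2 ≡ 19² = 361 ≡ 20, 19^4 ≡ 20² = 400 ≡ 28, 19^8 ≡ 28² = 784 ≡ 9, 19^16 ≡ 9² = 81 ≡ 19. Since 19 = 16 + 2 + 1, 19^19 ≡ 19·20·19: 19·20 = 380 ≡ 8, then 8·19 = 152 ≡ 28. So 19^19 ≡ 28 (mod 31).
Hence ψ⁻¹(19) = 28.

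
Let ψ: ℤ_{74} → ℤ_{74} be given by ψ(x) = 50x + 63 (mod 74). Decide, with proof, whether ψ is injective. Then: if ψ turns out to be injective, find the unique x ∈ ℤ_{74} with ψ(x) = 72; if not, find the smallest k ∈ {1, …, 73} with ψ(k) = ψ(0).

37

Recall that ψ is injective when ψ(s) = ψ(t) forces s = t.
We have gcd(50, 74) = 2 > 1. Taking s = 0 and t = 37: ψ(0) = 63 and ψ(37) = 50·37 + 63 = 1913 ≡ 63 (mod 74).
So ψ(0) = ψ(37) while 0 ≠ 37, hence ψ is not injective.
Since ψ is not injective, we find the least positive k with ψ(k) = ψ(0): this means 50k ≡ 0 (mod 74), i.e. 74 ∣ 50k. Since gcd(50, 74) = 2, dividing through by 2 this holds exactly when 37 ∣ 25k, and as gcd(25, 37) = 1, exactly when 37 ∣ k.
The smallest positive such k is 37.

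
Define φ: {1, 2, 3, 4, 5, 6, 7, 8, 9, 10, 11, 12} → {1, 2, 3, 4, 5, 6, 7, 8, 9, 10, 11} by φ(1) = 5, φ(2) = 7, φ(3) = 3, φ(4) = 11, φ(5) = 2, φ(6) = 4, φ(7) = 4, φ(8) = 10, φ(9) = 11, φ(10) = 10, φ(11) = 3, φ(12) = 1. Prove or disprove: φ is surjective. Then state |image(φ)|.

No element maps to 6, so φ is not surjective.
The image of φ is {1, 2, 3, 4, 5, 7, 10, 11}, which has 8 elements.

8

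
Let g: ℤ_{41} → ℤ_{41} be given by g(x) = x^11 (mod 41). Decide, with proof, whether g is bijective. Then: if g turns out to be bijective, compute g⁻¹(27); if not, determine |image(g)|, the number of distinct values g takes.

3

Since 41 is prime, the nonzero elements of ℤ_{41} form a cyclic group of order 40.
As gcd(11, 40) = 1, raising to the 11th power is a bijection on this group: if s^11 ≡ t^11 then (st^{−1})^11 = 1, and the only element of order dividing gcd(11, 40) = 1 is 1, so s = t.
With g(0) = 0 this makes g injective on all of ℤ_{41}, hence bijective (finite equal-size domain and codomain). In particular g is bijective.
Since g is bijective, we find the preimage of 27. The inverse of x ↦ x^11 on (ℤ_{41})^× is x ↦ x^11, because 11·11 = 121 = 3·40 + 1 ≡ 1 (mod 40) and x^{40} = 1 for x ≠ 0 (Fermat). So g⁻¹(27) = 27^11 mod 41.
Repeated squaring mod 41: 27^1 ≡ 27, 27^2 ≡ 27² = 729 ≡ 32, 27^4 ≡ 32² = 1024 ≡ 40, 27^8 ≡ 40² = 1600 ≡ 1. Since 11 = 8 + 2 + 1, 27^11 ≡ 1·32·27: 1·32 = 32, then 32·27 = 864 ≡ 3. So 27^11 ≡ 3 (mod 41).
Hence g⁻¹(27) = 3.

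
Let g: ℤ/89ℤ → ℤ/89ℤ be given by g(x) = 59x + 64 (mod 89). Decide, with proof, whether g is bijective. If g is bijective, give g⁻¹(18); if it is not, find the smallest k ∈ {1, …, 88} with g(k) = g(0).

49

By definition, g is injective if g(u) = g(v) implies u = v.
If g(u) = g(v), then 59u ≡ 59v (mod 89). Because gcd(59, 89) = 1, we may cancel 59 to get u ≡ v (mod 89).
We now compute 59⁻¹ mod 89 explicitly. Euclid's algorithm: 89 = 1·59 + 30, 59 = 1·30 + 29, 30 = 1·29 + 1; back-substituting gives 1 = 86·59 − 57·89, so 59⁻¹ ≡ 86 (mod 89).
For any y ∈ ℤ/89ℤ, x = 86(y − 64) mod 89 satisfies g(x) = 59·86(y − 64) + 64 ≡ y (since 59·86 ≡ 1 mod 89). So every y has a preimage.
So g is bijective.
Since g is bijective, we compute g⁻¹(18): solve 59x + 64 ≡ 18 (mod 89), i.e. 59x ≡ 43 (mod 89).
Multiplying by 59⁻¹ = 86 gives x ≡ 86·43 = 3698 = 41·89 + 49 ≡ 49 (mod 89).
Check: g(49) = 59·49 + 64 = 2955 = 33·89 + 18 ≡ 18 (mod 89).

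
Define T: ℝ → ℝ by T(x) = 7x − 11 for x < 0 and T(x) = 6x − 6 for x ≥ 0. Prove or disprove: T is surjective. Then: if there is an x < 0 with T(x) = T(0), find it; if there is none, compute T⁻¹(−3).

Both pieces are strictly increasing (slopes 7 and 6), so each is injective on its own interval.
The left piece maps (−∞, 0) onto (−∞, −11); the right piece maps [0, ∞) onto [−6, ∞).
The union (−∞, −11) ∪ [−6, ∞) omits the interval between −11 and −6; in particular −11 has no preimage. So T is not surjective.
Because the two images are disjoint, no x < 0 has T(x) = T(0), so we compute T⁻¹(−3): −3 lies in [−6, ∞), so solve 6x − 6 = −3: x = (−3 + 6)/6 = 1/2.

1/2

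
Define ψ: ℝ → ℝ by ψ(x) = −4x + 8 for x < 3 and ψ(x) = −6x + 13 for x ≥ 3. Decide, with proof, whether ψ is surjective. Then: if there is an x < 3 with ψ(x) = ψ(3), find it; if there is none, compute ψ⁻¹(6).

Both pieces are strictly decreasing (slopes −4 and −6), so each is injective on its own interval.
The left piece maps (−∞, 3) onto (−4, ∞); the right piece maps [3, ∞) onto (−∞, −5].
The union (−4, ∞) ∪ (−∞, −5] omits the interval between −4 and −5; in particular −4 has no preimage. So ψ is not surjective.
Because the two images are disjoint, no x < 3 has ψ(x) = ψ(3), so we compute ψ⁻¹(6): 6 lies in (−4, ∞), so solve −4x + 8 = 6: x = (6 − 8)/(−4) = 1/2.

1/2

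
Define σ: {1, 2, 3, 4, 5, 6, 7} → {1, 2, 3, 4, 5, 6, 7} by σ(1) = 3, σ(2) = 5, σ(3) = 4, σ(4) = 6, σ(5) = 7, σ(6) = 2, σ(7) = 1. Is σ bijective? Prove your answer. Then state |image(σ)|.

7

The values 3, 5, 4, 6, 7, 2, 1 are a permutation of {1, 2, 3, 4, 5, 6, 7}: each element appears exactly once.
So σ is injective and surjective, hence bijective.
The image of σ is {1, 2, 3, 4, 5, 6, 7}, which has 7 elements.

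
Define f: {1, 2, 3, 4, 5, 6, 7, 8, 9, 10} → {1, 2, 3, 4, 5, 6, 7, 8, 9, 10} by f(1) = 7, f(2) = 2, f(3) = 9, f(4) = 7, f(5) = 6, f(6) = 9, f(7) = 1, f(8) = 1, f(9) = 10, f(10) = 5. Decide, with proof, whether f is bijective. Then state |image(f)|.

f(1) = 7 = f(4) with 1 ≠ 4, so f is not injective, hence not bijective.
The image of f is {1, 2, 5, 6, 7, 9, 10}, which has 7 elements.

7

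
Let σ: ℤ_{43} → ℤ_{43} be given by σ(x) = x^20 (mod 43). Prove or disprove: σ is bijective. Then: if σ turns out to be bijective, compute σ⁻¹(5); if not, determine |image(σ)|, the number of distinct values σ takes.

σ(21): Repeated squaring mod 43: 21^1 ≡ 21, 21^2 ≡ 21² = 441 ≡ 11, 21^4 ≡ 11² = 121 ≡ 35, 21^8 ≡ 35² = 1225 ≡ 21, 21^16 ≡ 21² = 441 ≡ 11. Since 20 = 16 + 4, 21^20 ≡ 11·35: 11·35 = 385 ≡ 41. So 21^20 ≡ 41 (mod 43).
σ(22): Repeated squaring mod 43: 22^1 ≡ 22, 22^2 ≡ 22² = 484 ≡ 11, 22^4 ≡ 11² = 121 ≡ 35, 22^8 ≡ 35² = 1225 ≡ 21, 22^16 ≡ 21² = 441 ≡ 11. Since 20 = 16 + 4, 22^20 ≡ 11·35: 11·35 = 385 ≡ 41. So 22^20 ≡ 41 (mod 43).
So σ(21) = σ(22) = 41 while 21 ≠ 22, thus σ is not injective, hence not bijective.
Since σ is not bijective, we determine |image(σ)|. Computing x^20 mod 43 for each x (by repeated squaring, reducing mod 43 at every step), the values σ(0), σ(1), …, σ(42) are: 0, 1, 21, 14, 11, 17, 36, 6, 16, 24, 13, 4, 25, 10, 40, 23, 35, 38, 31, 9, 15, 41, 41, 15, 9, 31, 38, 35, 23, 40, 10, 25, 4, 13, 24, 16, 6, 36, 17, 11, 14, 21, 1.
The distinct values are {0, 1, 4, 6, 9, 10, 11, 13, 14, 15, 16, 17, 21, 23, 24, 25, 31, 35, 36, 38, 40, 41}; there are 22 of them.

22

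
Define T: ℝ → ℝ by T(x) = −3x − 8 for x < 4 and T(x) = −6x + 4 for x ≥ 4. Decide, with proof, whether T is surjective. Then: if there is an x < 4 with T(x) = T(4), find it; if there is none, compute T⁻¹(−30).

Both pieces are strictly decreasing (slopes −3 and −6), so each is injective on its own interval.
The left piece maps (−∞, 4) onto (−20, ∞); the right piece maps [4, ∞) onto (−∞, −20].
These images together cover ℝ, so T is surjective.
Because the two images are disjoint, no x < 4 has T(x) = T(4), so we compute T⁻¹(−30): −30 lies in (−∞, −20], so solve −6x + 4 = −30: x = (−30 − 4)/(−6) = 17/3.

17/3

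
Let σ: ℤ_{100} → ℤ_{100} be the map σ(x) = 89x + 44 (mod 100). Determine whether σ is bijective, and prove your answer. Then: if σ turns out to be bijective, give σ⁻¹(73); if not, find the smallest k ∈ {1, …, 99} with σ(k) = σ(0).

Recall that injectivity means: for all a, b in the domain, σ(a) = σ(b) implies a = b.
Suppose σ(a) = σ(b) in ℤ_{100}. Then 89a + 44 ≡ 89b + 44 (mod 100), hence 89(a − b) ≡ 0 (mod 100).
Since gcd(89, 100) = 1, 89 is invertible modulo 100, therefore a − b ≡ 0 (mod 100), i.e. a = b.
We now compute 89⁻¹ mod 100 explicitly. Euclid's algorithm: 100 = 1·89 + 11, 89 = 8·11 + 1; back-substituting gives 1 = 9·89 − 8·100, so 89⁻¹ ≡ 9 (mod 100).
Then y ↦ 9(y − 44) is a two-sided inverse to σ, so every y ∈ ℤ_{100} has a preimage.
Hence σ is bijective.
Since σ is bijective, we find σ⁻¹(73): we need 89x ≡ 73 − 44 ≡ 29 (mod 100). Using 89⁻¹ = 9: x ≡ 9·29 = 261 = 2·100 + 61, so x = 61.
Check: σ(61) = 89·61 + 44 = 5473 = 54·100 + 73 ≡ 73 (mod 100).

61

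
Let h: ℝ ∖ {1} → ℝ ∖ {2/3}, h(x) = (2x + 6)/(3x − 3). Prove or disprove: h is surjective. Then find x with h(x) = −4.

For any y ≠ 2/3, solving y(3x − 3) = 2x + 6 for x gives a well-defined x ≠ 1. So h is surjective.
Solving h(x) = −4: cross-multiplying gives 2x + 6 = −4(3x − 3), which rearranges to 14x = 6, so x = 3/7.

3/7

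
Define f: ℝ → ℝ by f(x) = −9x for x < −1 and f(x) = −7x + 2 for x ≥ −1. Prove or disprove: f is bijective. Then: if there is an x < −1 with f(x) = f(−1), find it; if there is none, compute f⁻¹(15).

-5/3

Both pieces are strictly decreasing (slopes −9 and −7), so each is injective on its own interval.
The left piece maps (−∞, −1) onto (9, ∞); the right piece maps [−1, ∞) onto (−∞, 9].
Since 9 = 9, the images partition ℝ: f is injective and surjective, hence bijective.
Because the two images are disjoint, no x < −1 has f(x) = f(−1), so we compute f⁻¹(15): 15 lies in (9, ∞), so solve −9x = 15: x = (15 − 0)/(−9) = −5/3.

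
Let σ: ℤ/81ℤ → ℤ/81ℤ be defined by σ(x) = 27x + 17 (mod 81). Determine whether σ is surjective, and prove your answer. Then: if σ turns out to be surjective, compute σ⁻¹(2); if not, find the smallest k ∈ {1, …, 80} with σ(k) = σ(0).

Recall: σ is surjective if every y in the codomain equals σ(x) for some x in the domain.
Since gcd(27, 81) = 27, we have 27x ≡ 0 (mod 27) for all x, so σ(x) ≡ 17 (mod 27).
But 0 ≢ 17 (mod 27), so 0 ∈ ℤ/81ℤ has no preimage. So σ is not surjective.
Since σ is not surjective, we find the least positive k with σ(k) = σ(0): this means 27k ≡ 0 (mod 81), i.e. 81 ∣ 27k. Since gcd(27, 81) = 27, dividing through by 27 this holds exactly when 3 ∣ k.
The smallest positive such k is 3.

3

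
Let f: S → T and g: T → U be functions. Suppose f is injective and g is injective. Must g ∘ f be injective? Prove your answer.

Suppose (g ∘ f)(u) = (g ∘ f)(v), i.e. g(f(u)) = g(f(v)).
Since g is injective, f(u) = f(v). Since f is injective, u = v. Hence g ∘ f is injective.

injective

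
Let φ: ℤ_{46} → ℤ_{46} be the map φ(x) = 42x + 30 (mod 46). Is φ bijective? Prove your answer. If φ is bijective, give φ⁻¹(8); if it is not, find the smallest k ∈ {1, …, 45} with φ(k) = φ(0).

We have gcd(42, 46) = 2 > 1. Taking x_1 = 0 and x_2 = 23: φ(0) = 30 and φ(23) = 42·23 + 30 = 996 ≡ 30 (mod 46).
So φ(0) = φ(23) while 0 ≠ 23, therefore φ is not injective, hence not bijective.
Since φ is not bijective, we find the least positive k with φ(k) = φ(0): this means 42k ≡ 0 (mod 46), i.e. 46 ∣ 42k. Since gcd(42, 46) = 2, dividing through by 2 this holds exactly when 23 ∣ 21k, and as gcd(21, 23) = 1, exactly when 23 ∣ k.
The smallest positive such k is 23.

23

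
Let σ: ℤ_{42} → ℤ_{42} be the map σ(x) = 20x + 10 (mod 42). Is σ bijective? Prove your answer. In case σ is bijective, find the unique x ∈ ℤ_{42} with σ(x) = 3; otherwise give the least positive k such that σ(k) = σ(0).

Recall: injectivity means: for all u, v in the domain, σ(u) = σ(v) implies u = v.
We have gcd(20, 42) = 2 > 1. Taking u = 0 and v = 21: σ(0) = 10 and σ(21) = 20·21 + 10 = 430 ≡ 10 (mod 42).
So σ(0) = σ(21) while 0 ≠ 21, so σ is not injective, hence not bijective.
Since σ is not bijective, we find the least positive k with σ(k) = σ(0): this means 20k ≡ 0 (mod 42), i.e. 42 ∣ 20k. Since gcd(20, 42) = 2, dividing through by 2 this holds exactly when 21 ∣ 10k, and as gcd(10, 21) = 1, exactly when 21 ∣ k.
The smallest positive such k is 21.

21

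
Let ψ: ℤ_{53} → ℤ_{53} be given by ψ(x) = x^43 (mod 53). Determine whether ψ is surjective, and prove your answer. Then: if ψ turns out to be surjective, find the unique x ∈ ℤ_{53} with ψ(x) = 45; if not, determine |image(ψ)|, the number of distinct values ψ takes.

50

Since 53 is prime, the nonzero elements of ℤ_{53} form a cyclic group of order 52.
As gcd(43, 52) = 1, raising to the 43rd power is a bijection on this group: if s^43 ≡ t^43 then (st^{−1})^43 = 1, and the only element of order dividing gcd(43, 52) = 1 is 1, so s = t.
With ψ(0) = 0 this makes ψ injective on all of ℤ_{53}, hence bijective (finite equal-size domain and codomain). In particular ψ is surjective.
Since ψ is surjective, we find the preimage of 45. The inverse of x ↦ x^43 on (ℤ_{53})^× is x ↦ x^23, because 43·23 = 989 = 19·52 + 1 ≡ 1 (mod 52) and x^{52} = 1 for x ≠ 0 (Fermat). So ψ⁻¹(45) = 45^23 mod 53.
Repeated squaring mod 53: 45^1 ≡ 45, 45^2 ≡ 45² = 2025 ≡ 11, 45^4 ≡ 11² = 121 ≡ 15, 45^8 ≡ 15² = 225 ≡ 13, 45^16 ≡ 13² = 169 ≡ 10. Since 23 = 16 + 4 + 2 + 1, 45^23 ≡ 10·15·11·45: 10·15 = 150 ≡ 44, then 44·11 = 484 ≡ 7, then 7·45 = 315 ≡ 50. So 45^23 ≡ 50 (mod 53).
Hence ψ⁻¹(45) = 50.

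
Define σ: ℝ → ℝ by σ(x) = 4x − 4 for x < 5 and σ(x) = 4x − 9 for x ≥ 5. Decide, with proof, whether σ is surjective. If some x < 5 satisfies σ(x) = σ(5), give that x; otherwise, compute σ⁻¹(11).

Both pieces are strictly increasing (slopes 4 and 4), so each is injective on its own interval.
The left piece maps (−∞, 5) onto (−∞, 16); the right piece maps [5, ∞) onto [11, ∞).
The union (−∞, 16) ∪ [11, ∞) covers ℝ, so σ is surjective.
For the follow-up: the images overlap, so an x < 5 with σ(x) = σ(5) exists. σ(5) = 11; solving 4x − 4 = 11 for x < 5 gives x = (11 + 4)/4 = 15/4.

15/4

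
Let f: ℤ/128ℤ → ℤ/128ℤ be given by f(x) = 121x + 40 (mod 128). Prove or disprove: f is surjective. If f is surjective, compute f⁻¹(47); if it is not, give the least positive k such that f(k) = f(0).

Recall: surjectivity means every element of the codomain has a preimage under f.
Since gcd(121, 128) = 1, 121 is invertible modulo 128. Euclid's algorithm: 128 = 1·121 + 7, 121 = 17·7 + 2, 7 = 3·2 + 1; back-substituting gives 1 = 73·121 − 69·128, so 121⁻¹ ≡ 73 (mod 128).
Then y ↦ 73(y − 40) is a two-sided inverse to f, so every y ∈ ℤ/128ℤ has a preimage.
So f is surjective.
Since f is surjective, we compute f⁻¹(47): solve 121x + 40 ≡ 47 (mod 128), i.e. 121x ≡ 7 (mod 128).
Multiplying by 121⁻¹ = 73 gives x ≡ 73·7 = 511 = 3·128 + 127 ≡ 127 (mod 128).
Check: f(127) = 121·127 + 40 = 15407 = 120·128 + 47 ≡ 47 (mod 128).

127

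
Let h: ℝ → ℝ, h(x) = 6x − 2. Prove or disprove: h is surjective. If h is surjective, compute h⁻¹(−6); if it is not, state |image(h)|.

-2/3

For any y ∈ ℝ, x = (y + 2)/6 satisfies h(x) = y.
Hence h is surjective.
Since h is surjective, we compute h⁻¹(−6) = (−6 + 2)/6 = −2/3.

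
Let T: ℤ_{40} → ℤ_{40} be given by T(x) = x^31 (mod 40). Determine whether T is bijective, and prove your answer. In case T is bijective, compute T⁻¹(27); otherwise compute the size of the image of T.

25

T(0) = 0^31 = 0.
T(10): Repeated squaring mod 40: 10^1 ≡ 10, 10^2 ≡ 10² = 100 ≡ 20, 10^4 ≡ 20² = 400 ≡ 0, 10^8 ≡ 0² = 0, 10^16 ≡ 0² = 0. Since 31 = 16 + 8 + 4 + 2 + 1, 10^31 ≡ 0·0·0·20·10: 0·0 = 0, then 0·0 = 0, then 0·20 = 0, then 0·10 = 0. So 10^31 ≡ 0 (mod 40).
So T(0) = T(10) = 0 while 0 ≠ 10, thus T is not injective, hence not bijective.
Since T is not bijective, we determine |image(T)|. Computing x^31 mod 40 for each x (by repeated squaring, reducing mod 40 at every step), the values T(0), T(1), …, T(39) are: 0, 1, 8, 27, 24, 5, 16, 23, 32, 9, 0, 11, 8, 37, 24, 15, 16, 33, 32, 19, 0, 21, 8, 7, 24, 25, 16, 3, 32, 29, 0, 31, 8, 17, 24, 35, 16, 13, 32, 39.
The distinct values are {0, 1, 3, 5, 7, 8, 9, 11, 13, 15, 16, 17, 19, 21, 23, 24, 25, 27, 29, 31, 32, 33, 35, 37, 39}; there are 25 of them.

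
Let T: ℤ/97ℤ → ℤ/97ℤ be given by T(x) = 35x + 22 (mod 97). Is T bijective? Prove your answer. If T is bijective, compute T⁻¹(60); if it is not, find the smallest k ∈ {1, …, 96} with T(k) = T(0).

87

If T(a) = T(b), then 35a ≡ 35b (mod 97). Because gcd(35, 97) = 1, we may cancel 35 to get a ≡ b (mod 97).
We now compute 35⁻¹ mod 97 explicitly. Euclid's algorithm: 97 = 2·35 + 27, 35 = 1·27 + 8, 27 = 3·8 + 3, 8 = 2·3 + 2, 3 = 1·2 + 1; back-substituting gives 1 = 61·35 − 22·97, so 35⁻¹ ≡ 61 (mod 97).
For any y ∈ ℤ/97ℤ, x = 61(y − 22) mod 97 satisfies T(x) = 35·61(y − 22) + 22 ≡ y (since 35·61 ≡ 1 mod 97). So every y has a preimage.
Hence T is bijective.
Since T is bijective, we compute T⁻¹(60): solve 35x + 22 ≡ 60 (mod 97), i.e. 35x ≡ 38 (mod 97).
Multiplying by 35⁻¹ = 61 gives x ≡ 61·38 = 2318 = 23·97 + 87 ≡ 87 (mod 97).
Check: T(87) = 35·87 + 22 = 3067 = 31·97 + 60 ≡ 60 (mod 97).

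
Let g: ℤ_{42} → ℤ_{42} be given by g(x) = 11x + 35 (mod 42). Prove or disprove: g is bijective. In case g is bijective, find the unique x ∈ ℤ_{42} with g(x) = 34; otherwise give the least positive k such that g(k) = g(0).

19

Suppose g(s) = g(t) in ℤ_{42}. Then 11s + 35 ≡ 11t + 35 (mod 42), so 11(s − t) ≡ 0 (mod 42).
Since gcd(11, 42) = 1, 11 is invertible modulo 42, therefore s − t ≡ 0 (mod 42), i.e. s = t.
We now compute 11⁻¹ mod 42 explicitly. Euclid's algorithm: 42 = 3·11 + 9, 11 = 1·9 + 2, 9 = 4·2 + 1; back-substituting gives 1 = 23·11 − 6·42, so 11⁻¹ ≡ 23 (mod 42).
For any y ∈ ℤ_{42}, x = 23(y − 35) mod 42 satisfies g(x) = 11·23(y − 35) + 35 ≡ y (since 11·23 ≡ 1 mod 42). So every y has a preimage.
Therefore g is bijective.
Since g is bijective, we compute g⁻¹(34): solve 11x + 35 ≡ 34 (mod 42), i.e. 11x ≡ 41 (mod 42).
Multiplying by 11⁻¹ = 23 gives x ≡ 23·41 = 943 = 22·42 + 19 ≡ 19 (mod 42).
Check: g(19) = 11·19 + 35 = 244 = 5·42 + 34 ≡ 34 (mod 42).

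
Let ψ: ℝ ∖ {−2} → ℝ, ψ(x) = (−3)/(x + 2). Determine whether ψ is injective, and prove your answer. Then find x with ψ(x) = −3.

Suppose ψ(s) = ψ(t). Cross-multiplying: (−3)(t + 2) = (−3)(s + 2).
Expanding both sides and cancelling the symmetric terms leaves 3·(s − t) = 0. Since 3 ≠ 0, s = t. Therefore ψ is injective.
Solving ψ(x) = −3: cross-multiplying gives −3 = −3(x + 2), which rearranges to 3x = −3, so x = −1.

-1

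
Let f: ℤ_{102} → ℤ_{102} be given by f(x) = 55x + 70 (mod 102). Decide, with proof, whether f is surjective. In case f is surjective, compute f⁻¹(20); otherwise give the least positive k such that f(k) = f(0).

Recall: f is surjective if every y in the codomain equals f(x) for some x in the domain.
Since gcd(55, 102) = 1, 55 is invertible modulo 102. Euclid's algorithm: 102 = 1·55 + 47, 55 = 1·47 + 8, 47 = 5·8 + 7, 8 = 1·7 + 1; back-substituting gives 1 = 13·55 − 7·102, so 55⁻¹ ≡ 13 (mod 102).
For any y ∈ ℤ_{102}, x = 13(y − 70) mod 102 satisfies f(x) = 55·13(y − 70) + 70 ≡ y (since 55·13 ≡ 1 mod 102). So every y has a preimage.
Thus f is surjective.
Since f is surjective, we find f⁻¹(20): we need 55x ≡ 20 − 70 ≡ 52 (mod 102). Using 55⁻¹ = 13: x ≡ 13·52 = 676 = 6·102 + 64, so x = 64.
Check: f(64) = 55·64 + 70 = 3590 = 35·102 + 20 ≡ 20 (mod 102).

64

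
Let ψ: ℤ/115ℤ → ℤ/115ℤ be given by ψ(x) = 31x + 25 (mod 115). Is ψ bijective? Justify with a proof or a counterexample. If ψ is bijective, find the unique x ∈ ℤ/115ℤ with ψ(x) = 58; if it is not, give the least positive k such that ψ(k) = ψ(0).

53

By definition, ψ is injective when ψ(a) = ψ(b) forces a = b.
Suppose ψ(a) = ψ(b) in ℤ/115ℤ. Then 31a + 25 ≡ 31b + 25 (mod 115), so 31(a − b) ≡ 0 (mod 115).
Since gcd(31, 115) = 1, 31 is invertible modulo 115, so a − b ≡ 0 (mod 115), i.e. a = b.
We now compute 31⁻¹ mod 115 explicitly. Euclid's algorithm: 115 = 3·31 + 22, 31 = 1·22 + 9, 22 = 2·9 + 4, 9 = 2·4 + 1; back-substituting gives 1 = 26·31 − 7·115, so 31⁻¹ ≡ 26 (mod 115).
For any y ∈ ℤ/115ℤ, x = 26(y − 25) mod 115 satisfies ψ(x) = 31·26(y − 25) + 25 ≡ y (since 31·26 ≡ 1 mod 115). So every y has a preimage.
Therefore ψ is bijective.
Since ψ is bijective, we find ψ⁻¹(58): we need 31x ≡ 58 − 25 ≡ 33 (mod 115). Using 31⁻¹ = 26: x ≡ 26·33 = 858 = 7·115 + 53, so x = 53.
Check: ψ(53) = 31·53 + 25 = 1668 = 14·115 + 58 ≡ 58 (mod 115).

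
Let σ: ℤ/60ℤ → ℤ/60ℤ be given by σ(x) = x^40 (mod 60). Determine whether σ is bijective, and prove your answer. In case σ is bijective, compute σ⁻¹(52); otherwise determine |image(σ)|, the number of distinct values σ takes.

8

σ(2): Repeated squaring mod 60: 2^1 ≡ 2, 2^2 ≡ 2² = 4, 2^4 ≡ 4² = 16, 2^8 ≡ 16² = 256 ≡ 16, 2^16 ≡ 16² = 256 ≡ 16, 2^32 ≡ 16² = 256 ≡ 16. Since 40 = 32 + 8, 2^40 ≡ 16·16: 16·16 = 256 ≡ 16. So 2^40 ≡ 16 (mod 60).
σ(4): Repeated squaring mod 60: 4^1 ≡ 4, 4^2 ≡ 4² = 16, 4^4 ≡ 16² = 256 ≡ 16, 4^8 ≡ 16² = 256 ≡ 16, 4^16 ≡ 16² = 256 ≡ 16, 4^32 ≡ 16² = 256 ≡ 16. Since 40 = 32 + 8, 4^40 ≡ 16·16: 16·16 = 256 ≡ 16. So 4^40 ≡ 16 (mod 60).
So σ(2) = σ(4) = 16 while 2 ≠ 4, hence σ is not injective, hence not bijective.
Since σ is not bijective, we determine |image(σ)|. Computing x^40 mod 60 for each x (by repeated squaring, reducing mod 60 at every step), the values σ(0), σ(1), …, σ(59) are: 0, 1, 16, 21, 16, 25, 36, 1, 16, 21, 40, 1, 36, 1, 16, 45, 16, 1, 36, 1, 40, 21, 16, 1, 36, 25, 16, 21, 16, 1, 0, 1, 16, 21, 16, 25, 36, 1, 16, 21, 40, 1, 36, 1, 16, 45, 16, 1, 36, 1, 40, 21, 16, 1, 36, 25, 16, 21, 16, 1.
The distinct values are {0, 1, 16, 21, 25, 36, 40, 45}; there are 8 of them.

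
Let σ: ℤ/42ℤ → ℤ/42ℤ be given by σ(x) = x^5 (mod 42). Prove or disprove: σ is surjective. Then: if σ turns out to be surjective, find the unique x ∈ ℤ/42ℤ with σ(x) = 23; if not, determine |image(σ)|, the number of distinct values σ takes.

Computing x^5 mod 42 for each x (by repeated squaring, reducing mod 42 at every step), the values σ(0), σ(1), …, σ(41) are: 0, 1, 32, 33, 16, 17, 6, 7, 8, 39, 40, 23, 24, 13, 14, 15, 4, 5, 30, 31, 20, 21, 22, 11, 12, 37, 38, 27, 28, 29, 18, 19, 2, 3, 34, 35, 36, 25, 26, 9, 10, 41.
Every element of ℤ/42ℤ appears exactly once in this list, so σ is a bijection, and in particular surjective.
Since σ is surjective, we read off the preimage of 23 from the same table: σ(11) = 23, so σ⁻¹(23) = 11.

11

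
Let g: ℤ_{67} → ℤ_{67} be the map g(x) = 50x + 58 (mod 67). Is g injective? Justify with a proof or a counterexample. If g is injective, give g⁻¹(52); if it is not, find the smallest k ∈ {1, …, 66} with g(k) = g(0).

Suppose g(u) = g(v) in ℤ_{67}. Then 50u + 58 ≡ 50v + 58 (mod 67), therefore 50(u − v) ≡ 0 (mod 67).
Since gcd(50, 67) = 1, 50 is invertible modulo 67, therefore u − v ≡ 0 (mod 67), i.e. u = v.
So g is injective.
We now compute 50⁻¹ mod 67 explicitly. Euclid's algorithm: 67 = 1·50 + 17, 50 = 2·17 + 16, 17 = 1·16 + 1; back-substituting gives 1 = 63·50 − 47·67, so 50⁻¹ ≡ 63 (mod 67).
Since g is injective, we compute g⁻¹(52): solve 50x + 58 ≡ 52 (mod 67), i.e. 50x ≡ 61 (mod 67).
Multiplying by 50⁻¹ = 63 gives x ≡ 63·61 = 3843 = 57·67 + 24 ≡ 24 (mod 67).
Check: g(24) = 50·24 + 58 = 1258 = 18·67 + 52 ≡ 52 (mod 67).

24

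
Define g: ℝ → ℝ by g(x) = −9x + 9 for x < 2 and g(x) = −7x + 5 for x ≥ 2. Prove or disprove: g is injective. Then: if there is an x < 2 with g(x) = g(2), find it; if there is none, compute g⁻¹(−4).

Both pieces are strictly decreasing (slopes −9 and −7), so each is injective on its own interval.
The left piece maps (−∞, 2) onto (−9, ∞); the right piece maps [2, ∞) onto (−∞, −9].
These images are disjoint, so no value is attained by both pieces. Therefore g is injective.
Because the two images are disjoint, no x < 2 has g(x) = g(2), so we compute g⁻¹(−4): −4 lies in (−9, ∞), so solve −9x + 9 = −4: x = (−4 − 9)/(−9) = 13/9.

13/9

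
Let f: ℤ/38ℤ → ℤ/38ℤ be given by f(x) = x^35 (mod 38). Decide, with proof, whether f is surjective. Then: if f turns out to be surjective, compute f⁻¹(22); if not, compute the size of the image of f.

Computing x^35 mod 38 for each x (by repeated squaring, reducing mod 38 at every step), the values f(0), f(1), …, f(37) are: 0, 1, 10, 13, 24, 23, 16, 11, 12, 17, 2, 7, 8, 3, 34, 33, 6, 9, 18, 19, 20, 29, 32, 5, 4, 35, 30, 31, 36, 21, 26, 27, 22, 15, 14, 25, 28, 37.
Every element of ℤ/38ℤ appears exactly once in this list, so f is a bijection, and in particular surjective.
Since f is surjective, we read off the preimage of 22 from the same table: f(32) = 22, so f⁻¹(22) = 32.

32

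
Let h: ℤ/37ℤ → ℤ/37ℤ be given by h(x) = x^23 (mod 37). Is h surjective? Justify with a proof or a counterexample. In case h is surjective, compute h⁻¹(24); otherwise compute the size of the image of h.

22

Since 37 is prime, the nonzero elements of ℤ/37ℤ form a cyclic group of order 36.
As gcd(23, 36) = 1, raising to the 23rd power is a bijection on this group: if u^23 ≡ v^23 then (uv^{−1})^23 = 1, and the only element of order dividing gcd(23, 36) = 1 is 1, so u = v.
With h(0) = 0 this makes h injective on all of ℤ/37ℤ, hence bijective (finite equal-size domain and codomain). In particular h is surjective.
Since h is surjective, we find the preimage of 24. The inverse of x ↦ x^23 on (ℤ/37ℤ)^× is x ↦ x^11, because 23·11 = 253 = 7·36 + 1 ≡ 1 (mod 36) and x^{36} = 1 for x ≠ 0 (Fermat). So h⁻¹(24) = 24^11 mod 37.
Repeated squaring mod 37: 24^1 ≡ 24, 24^2 ≡ 24² = 576 ≡ 21, 24^4 ≡ 21² = 441 ≡ 34, 24^8 ≡ 34² = 1156 ≡ 9. Since 11 = 8 + 2 + 1, 24^11 ≡ 9·21·24: 9·21 = 189 ≡ 4, then 4·24 = 96 ≡ 22. So 24^11 ≡ 22 (mod 37).
Hence h⁻¹(24) = 22.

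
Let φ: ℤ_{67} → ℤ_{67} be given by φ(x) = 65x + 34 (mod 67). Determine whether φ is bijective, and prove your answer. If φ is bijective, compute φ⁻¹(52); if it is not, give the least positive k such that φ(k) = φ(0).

By definition, φ is injective when φ(s) = φ(t) forces s = t.
Suppose φ(s) = φ(t) in ℤ_{67}. Then 65s + 34 ≡ 65t + 34 (mod 67), so 65(s − t) ≡ 0 (mod 67).
Since gcd(65, 67) = 1, 65 is invertible modulo 67, therefore s − t ≡ 0 (mod 67), i.e. s = t.
We now compute 65⁻¹ mod 67 explicitly. Euclid's algorithm: 67 = 1·65 + 2, 65 = 32·2 + 1; back-substituting gives 1 = 33·65 − 32·67, so 65⁻¹ ≡ 33 (mod 67).
For any y ∈ ℤ_{67}, x = 33(y − 34) mod 67 satisfies φ(x) = 65·33(y − 34) + 34 ≡ y (since 65·33 ≡ 1 mod 67). So every y has a preimage.
Therefore φ is bijective.
Since φ is bijective, we compute φ⁻¹(52): solve 65x + 34 ≡ 52 (mod 67), i.e. 65x ≡ 18 (mod 67).
Multiplying by 65⁻¹ = 33 gives x ≡ 33·18 = 594 = 8·67 + 58 ≡ 58 (mod 67).
Check: φ(58) = 65·58 + 34 = 3804 = 56·67 + 52 ≡ 52 (mod 67).

58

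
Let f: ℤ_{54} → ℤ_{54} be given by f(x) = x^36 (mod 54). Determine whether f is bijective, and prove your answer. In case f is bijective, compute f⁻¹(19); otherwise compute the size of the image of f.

f(2): Repeated squaring mod 54: 2^1 ≡ 2, 2^2 ≡ 2² = 4, 2^4 ≡ 4² = 16, 2^8 ≡ 16² = 256 ≡ 40, 2^16 ≡ 40² = 1600 ≡ 34, 2^32 ≡ 34² = 1156 ≡ 22. Since 36 = 32 + 4, 2^36 ≡ 22·16: 22·16 = 352 ≡ 28. So 2^36 ≡ 28 (mod 54).
f(4): Repeated squaring mod 54: 4^1 ≡ 4, 4^2 ≡ 4² = 16, 4^4 ≡ 16² = 256 ≡ 40, 4^8 ≡ 40² = 1600 ≡ 34, 4^16 ≡ 34² = 1156 ≡ 22, 4^32 ≡ 22² = 484 ≡ 52. Since 36 = 32 + 4, 4^36 ≡ 52·40: 52·40 = 2080 ≡ 28. So 4^36 ≡ 28 (mod 54).
So f(2) = f(4) = 28 while 2 ≠ 4, thus f is not injective, hence not bijective.
Since f is not bijective, we determine |image(f)|. Computing x^36 mod 54 for each x (by repeated squaring, reducing mod 54 at every step), the values f(0), f(1), …, f(53) are: 0, 1, 28, 27, 28, 1, 0, 1, 28, 27, 28, 1, 0, 1, 28, 27, 28, 1, 0, 1, 28, 27, 28, 1, 0, 1, 28, 27, 28, 1, 0, 1, 28, 27, 28, 1, 0, 1, 28, 27, 28, 1, 0, 1, 28, 27, 28, 1, 0, 1, 28, 27, 28, 1.
The distinct values are {0, 1, 27, 28}; there are 4 of them.

4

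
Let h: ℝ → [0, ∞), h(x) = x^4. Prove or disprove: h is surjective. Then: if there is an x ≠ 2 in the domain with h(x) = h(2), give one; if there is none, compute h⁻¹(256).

-2

For any y ∈ [0, ∞), x = y^{1/4} ∈ ℝ satisfies x^4 = y, so h is surjective.
For the follow-up, such an x exists: taking x = −2 ∈ ℝ gives h(−2) = 16 = h(2) with −2 ≠ 2.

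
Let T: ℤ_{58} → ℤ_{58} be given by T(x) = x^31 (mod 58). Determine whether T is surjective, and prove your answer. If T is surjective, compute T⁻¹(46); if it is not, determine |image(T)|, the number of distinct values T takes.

12

Computing x^31 mod 58 for each x (by repeated squaring, reducing mod 58 at every step), the values T(0), T(1), …, T(57) are: 0, 1, 8, 27, 6, 9, 42, 53, 48, 33, 14, 55, 46, 51, 18, 11, 36, 41, 32, 15, 54, 39, 34, 45, 20, 23, 2, 21, 28, 29, 30, 37, 56, 35, 38, 13, 24, 19, 4, 43, 26, 17, 22, 47, 40, 7, 12, 3, 44, 25, 10, 5, 16, 49, 52, 31, 50, 57.
Every element of ℤ_{58} appears exactly once in this list, so T is a bijection, and in particular surjective.
Since T is surjective, we read off the preimage of 46 from the same table: T(12) = 46, so T⁻¹(46) = 12.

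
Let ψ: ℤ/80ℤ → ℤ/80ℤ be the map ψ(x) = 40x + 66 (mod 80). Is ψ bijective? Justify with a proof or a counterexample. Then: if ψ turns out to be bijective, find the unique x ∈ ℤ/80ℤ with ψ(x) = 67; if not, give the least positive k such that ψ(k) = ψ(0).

Recall: injectivity means: for all a, b in the domain, ψ(a) = ψ(b) implies a = b.
We have gcd(40, 80) = 40 > 1. Taking a = 0 and b = 2: ψ(0) = 66 and ψ(2) = 40·2 + 66 = 146 ≡ 66 (mod 80).
So ψ(0) = ψ(2) while 0 ≠ 2, therefore ψ is not injective, hence not bijective.
Since ψ is not bijective, we find the least positive k with ψ(k) = ψ(0): this means 40k ≡ 0 (mod 80), i.e. 80 ∣ 40k. Since gcd(40, 80) = 40, dividing through by 40 this holds exactly when 2 ∣ k.
The smallest positive such k is 2.

2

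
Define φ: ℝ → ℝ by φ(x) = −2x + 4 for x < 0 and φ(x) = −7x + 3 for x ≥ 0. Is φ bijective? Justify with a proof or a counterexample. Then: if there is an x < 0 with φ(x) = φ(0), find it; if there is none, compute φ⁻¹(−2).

Both pieces are strictly decreasing (slopes −2 and −7), so each is injective on its own interval.
The left piece maps (−∞, 0) onto (4, ∞); the right piece maps [0, ∞) onto (−∞, 3].
The images leave a gap (4 has no preimage), so φ is not surjective, hence not bijective.
Because the two images are disjoint, no x < 0 has φ(x) = φ(0), so we compute φ⁻¹(−2): −2 lies in (−∞, 3], so solve −7x + 3 = −2: x = (−2 − 3)/(−7) = 5/7.

5/7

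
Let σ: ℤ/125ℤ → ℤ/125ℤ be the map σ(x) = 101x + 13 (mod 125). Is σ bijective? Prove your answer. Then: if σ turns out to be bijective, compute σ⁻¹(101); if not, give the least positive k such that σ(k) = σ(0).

38

Suppose σ(s) = σ(t) in ℤ/125ℤ. Then 101s + 13 ≡ 101t + 13 (mod 125), hence 101(s − t) ≡ 0 (mod 125).
Since gcd(101, 125) = 1, 101 is invertible modulo 125, therefore s − t ≡ 0 (mod 125), i.e. s = t.
We now compute 101⁻¹ mod 125 explicitly. Euclid's algorithm: 125 = 1·101 + 24, 101 = 4·24 + 5, 24 = 4·5 + 4, 5 = 1·4 + 1; back-substituting gives 1 = 26·101 − 21·125, so 101⁻¹ ≡ 26 (mod 125).
Then y ↦ 26(y − 13) is a two-sided inverse to σ, so every y ∈ ℤ/125ℤ has a preimage.
Hence σ is bijective.
Since σ is bijective, we find σ⁻¹(101): we need 101x ≡ 101 − 13 ≡ 88 (mod 125). Using 101⁻¹ = 26: x ≡ 26·88 = 2288 = 18·125 + 38, so x = 38.
Check: σ(38) = 101·38 + 13 = 3851 = 30·125 + 101 ≡ 101 (mod 125).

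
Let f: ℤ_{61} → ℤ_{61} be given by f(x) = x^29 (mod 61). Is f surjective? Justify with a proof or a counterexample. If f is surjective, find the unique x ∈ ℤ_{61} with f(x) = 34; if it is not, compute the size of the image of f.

9

Since 61 is prime, the nonzero elements of ℤ_{61} form a cyclic group of order 60.
As gcd(29, 60) = 1, raising to the 29th power is a bijection on this group: if a^29 ≡ b^29 then (ab^{−1})^29 = 1, and the only element of order dividing gcd(29, 60) = 1 is 1, so a = b.
With f(0) = 0 this makes f injective on all of ℤ_{61}, hence bijective (finite equal-size domain and codomain). In particular f is surjective.
Since f is surjective, we find the preimage of 34. The inverse of x ↦ x^29 on (ℤ_{61})^× is x ↦ x^29, because 29·29 = 841 = 14·60 + 1 ≡ 1 (mod 60) and x^{60} = 1 for x ≠ 0 (Fermat). So f⁻¹(34) = 34^29 mod 61.
Repeated squaring mod 61: 34^1 ≡ 34, 34^2 ≡ 34² = 1156 ≡ 58, 34^4 ≡ 58² = 3364 ≡ 9, 34^8 ≡ 9² = 81 ≡ 20, 34^16 ≡ 20² = 400 ≡ 34. Since 29 = 16 + 8 + 4 + 1, 34^29 ≡ 34·20·9·34: 34·20 = 680 ≡ 9, then 9·9 = 81 ≡ 20, then 20·34 = 680 ≡ 9. So 34^29 ≡ 9 (mod 61).
Hence f⁻¹(34) = 9.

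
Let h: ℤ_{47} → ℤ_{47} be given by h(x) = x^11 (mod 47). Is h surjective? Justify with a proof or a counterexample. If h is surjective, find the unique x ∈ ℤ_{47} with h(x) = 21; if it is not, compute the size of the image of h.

Since 47 is prime, the nonzero elements of ℤ_{47} form a cyclic group of order 46.
As gcd(11, 46) = 1, raising to the 11th power is a bijection on this group: if u^11 ≡ v^11 then (uv^{−1})^11 = 1, and the only element of order dividing gcd(11, 46) = 1 is 1, so u = v.
With h(0) = 0 this makes h injective on all of ℤ_{47}, hence bijective (finite equal-size domain and codomain). In particular h is surjective.
Since h is surjective, we find the preimage of 21. The inverse of x ↦ x^11 on (ℤ_{47})^× is x ↦ x^21, because 11·21 = 231 = 5·46 + 1 ≡ 1 (mod 46) and x^{46} = 1 for x ≠ 0 (Fermat). So h⁻¹(21) = 21^21 mod 47.
Repeated squaring mod 47: 21^1 ≡ 21, 21^2 ≡ 21² = 441 ≡ 18, 21^4 ≡ 18² = 324 ≡ 42, 21^8 ≡ 42² = 1764 ≡ 25, 21^16 ≡ 25² = 625 ≡ 14. Since 21 = 16 + 4 + 1, 21^21 ≡ 14·42·21: 14·42 = 588 ≡ 24, then 24·21 = 504 ≡ 34. So 21^21 ≡ 34 (mod 47).
Hence h⁻¹(21) = 34.

34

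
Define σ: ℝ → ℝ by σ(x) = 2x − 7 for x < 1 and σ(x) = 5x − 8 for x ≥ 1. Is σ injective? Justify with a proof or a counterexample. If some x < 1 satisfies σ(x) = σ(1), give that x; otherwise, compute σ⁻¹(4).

12/5

Both pieces are strictly increasing (slopes 2 and 5), so each is injective on its own interval.
The left piece maps (−∞, 1) onto (−∞, −5); the right piece maps [1, ∞) onto [−3, ∞).
These images are disjoint, so no value is attained by both pieces. Thus σ is injective.
Because the two images are disjoint, no x < 1 has σ(x) = σ(1), so we compute σ⁻¹(4): 4 lies in [−3, ∞), so solve 5x − 8 = 4: x = (4 + 8)/5 = 12/5.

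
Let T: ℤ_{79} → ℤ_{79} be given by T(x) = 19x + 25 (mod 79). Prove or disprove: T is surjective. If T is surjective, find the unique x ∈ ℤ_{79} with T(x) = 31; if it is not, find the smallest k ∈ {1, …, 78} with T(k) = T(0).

Since gcd(19, 79) = 1, 19 is invertible modulo 79. Euclid's algorithm: 79 = 4·19 + 3, 19 = 6·3 + 1; back-substituting gives 1 = 25·19 − 6·79, so 19⁻¹ ≡ 25 (mod 79).
For any y ∈ ℤ_{79}, x = 25(y − 25) mod 79 satisfies T(x) = 19·25(y − 25) + 25 ≡ y (since 19·25 ≡ 1 mod 79). So every y has a preimage.
Thus T is surjective.
Since T is surjective, we compute T⁻¹(31): solve 19x + 25 ≡ 31 (mod 79), i.e. 19x ≡ 6 (mod 79).
Multiplying by 19⁻¹ = 25 gives x ≡ 25·6 = 150 = 1·79 + 71 ≡ 71 (mod 79).
Check: T(71) = 19·71 + 25 = 1374 = 17·79 + 31 ≡ 31 (mod 79).

71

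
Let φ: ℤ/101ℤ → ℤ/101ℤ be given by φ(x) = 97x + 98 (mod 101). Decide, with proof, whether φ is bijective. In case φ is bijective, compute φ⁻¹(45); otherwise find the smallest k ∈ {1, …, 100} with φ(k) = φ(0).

If φ(u) = φ(v), then 97u ≡ 97v (mod 101). Because gcd(97, 101) = 1, we may cancel 97 to get u ≡ v (mod 101).
We now compute 97⁻¹ mod 101 explicitly. Euclid's algorithm: 101 = 1·97 + 4, 97 = 24·4 + 1; back-substituting gives 1 = 25·97 − 24·101, so 97⁻¹ ≡ 25 (mod 101).
For any y ∈ ℤ/101ℤ, x = 25(y − 98) mod 101 satisfies φ(x) = 97·25(y − 98) + 98 ≡ y (since 97·25 ≡ 1 mod 101). So every y has a preimage.
Thus φ is bijective.
Since φ is bijective, we compute φ⁻¹(45): solve 97x + 98 ≡ 45 (mod 101), i.e. 97x ≡ 48 (mod 101).
Multiplying by 97⁻¹ = 25 gives x ≡ 25·48 = 1200 = 11·101 + 89 ≡ 89 (mod 101).
Check: φ(89) = 97·89 + 98 = 8731 = 86·101 + 45 ≡ 45 (mod 101).

89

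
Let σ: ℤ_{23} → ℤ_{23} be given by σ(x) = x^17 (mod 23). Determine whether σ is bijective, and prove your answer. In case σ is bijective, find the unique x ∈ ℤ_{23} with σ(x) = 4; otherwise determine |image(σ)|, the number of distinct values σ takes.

16

Since 23 is prime, the nonzero elements of ℤ_{23} form a cyclic group of order 22.
As gcd(17, 22) = 1, raising to the 17th power is a bijection on this group: if s^17 ≡ t^17 then (st^{−1})^17 = 1, and the only element of order dividing gcd(17, 22) = 1 is 1, so s = t.
With σ(0) = 0 this makes σ injective on all of ℤ_{23}, hence bijective (finite equal-size domain and codomain). In particular σ is bijective.
Since σ is bijective, we find the preimage of 4. The inverse of x ↦ x^17 on (ℤ_{23})^× is x ↦ x^13, because 17·13 = 221 = 10·22 + 1 ≡ 1 (mod 22) and x^{22} = 1 for x ≠ 0 (Fermat). So σ⁻¹(4) = 4^13 mod 23.
Repeated squaring mod 23: 4^1 ≡ 4, 4^2 ≡ 4² = 16, 4^4 ≡ 16² = 256 ≡ 3, 4^8 ≡ 3² = 9. Since 13 = 8 + 4 + 1, 4^13 ≡ 9·3·4: 9·3 = 27 ≡ 4, then 4·4 = 16. So 4^13 ≡ 16 (mod 23).
Hence σ⁻¹(4) = 16.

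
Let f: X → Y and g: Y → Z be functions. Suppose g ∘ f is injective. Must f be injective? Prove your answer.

Suppose f(u) = f(v). Applying g: (g ∘ f)(u) = (g ∘ f)(v). Since g ∘ f is injective, u = v. Therefore f is injective.

injective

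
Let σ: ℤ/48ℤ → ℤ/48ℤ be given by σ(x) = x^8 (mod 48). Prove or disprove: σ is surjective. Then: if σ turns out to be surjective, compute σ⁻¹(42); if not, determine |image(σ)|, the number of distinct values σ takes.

σ(2): Repeated squaring mod 48: 2^1 ≡ 2, 2^2 ≡ 2² = 4, 2^4 ≡ 4² = 16, 2^8 ≡ 16² = 256 ≡ 16. So 2^8 ≡ 16 (mod 48).
σ(4): Repeated squaring mod 48: 4^1 ≡ 4, 4^2 ≡ 4² = 16, 4^4 ≡ 16² = 256 ≡ 16, 4^8 ≡ 16² = 256 ≡ 16. So 4^8 ≡ 16 (mod 48).
So σ(2) = σ(4) = 16 while 2 ≠ 4, hence σ is not injective.
A non-injective map from the 48-element set ℤ/48ℤ to itself takes at most 47 distinct values, so it cannot be surjective. So σ is not surjective.
Since σ is not surjective, we determine |image(σ)|. Computing x^8 mod 48 for each x (by repeated squaring, reducing mod 48 at every step), the values σ(0), σ(1), …, σ(47) are: 0, 1, 16, 33, 16, 1, 0, 1, 16, 33, 16, 1, 0, 1, 16, 33, 16, 1, 0, 1, 16, 33, 16, 1, 0, 1, 16, 33, 16, 1, 0, 1, 16, 33, 16, 1, 0, 1, 16, 33, 16, 1, 0, 1, 16, 33, 16, 1.
The distinct values are {0, 1, 16, 33}; there are 4 of them.

4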